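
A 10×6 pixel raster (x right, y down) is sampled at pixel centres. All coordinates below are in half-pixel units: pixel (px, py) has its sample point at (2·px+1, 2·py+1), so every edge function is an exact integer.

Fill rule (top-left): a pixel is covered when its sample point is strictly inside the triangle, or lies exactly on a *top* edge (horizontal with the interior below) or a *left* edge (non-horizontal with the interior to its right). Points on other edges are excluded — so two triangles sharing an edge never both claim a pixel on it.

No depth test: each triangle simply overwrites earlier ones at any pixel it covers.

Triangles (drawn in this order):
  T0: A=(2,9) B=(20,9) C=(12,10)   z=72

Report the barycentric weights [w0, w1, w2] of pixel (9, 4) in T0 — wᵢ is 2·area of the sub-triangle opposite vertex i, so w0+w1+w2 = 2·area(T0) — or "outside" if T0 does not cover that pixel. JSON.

T0:
  2·area = 18
  edge (2, 9)→(20, 9): d=(18,0) top-left  bias=+0
  edge (20, 9)→(12, 10): d=(-8,1) right/bottom  bias=-1
  edge (12, 10)→(2, 9): d=(-10,-1) top-left  bias=+0
    (0,4)@(1, 9): e=[0,19,-1] → .  [on edge]
    (1,4)@(3, 9): e=[0,17,1] → X  [on edge]
    (2,4)@(5, 9): e=[0,15,3] → X  [on edge]
    (3,4)@(7, 9): e=[0,13,5] → X  [on edge]
    (4,4)@(9, 9): e=[0,11,7] → X  [on edge]
    (5,4)@(11, 9): e=[0,9,9] → X  [on edge]
    (6,4)@(13, 9): e=[0,7,11] → X  [on edge]
    (7,4)@(15, 9): e=[0,5,13] → X  [on edge]
    (8,4)@(17, 9): e=[0,3,15] → X  [on edge]
    (9,4)@(19, 9): e=[0,1,17] → X  [on edge]
    (1,5)@(3, 11): e=[36,1,-19] → .
    (2,5)@(5, 11): e=[36,-1,-17] → .
  covered (9 px):
    . . . . . . . . . .
    . . . . . . . . . .
    . . . . . . . . . .
    . . . . . . . . . .
    . X X X X X X X X X
    . . . . . . . . . .

Final: [1,17,0]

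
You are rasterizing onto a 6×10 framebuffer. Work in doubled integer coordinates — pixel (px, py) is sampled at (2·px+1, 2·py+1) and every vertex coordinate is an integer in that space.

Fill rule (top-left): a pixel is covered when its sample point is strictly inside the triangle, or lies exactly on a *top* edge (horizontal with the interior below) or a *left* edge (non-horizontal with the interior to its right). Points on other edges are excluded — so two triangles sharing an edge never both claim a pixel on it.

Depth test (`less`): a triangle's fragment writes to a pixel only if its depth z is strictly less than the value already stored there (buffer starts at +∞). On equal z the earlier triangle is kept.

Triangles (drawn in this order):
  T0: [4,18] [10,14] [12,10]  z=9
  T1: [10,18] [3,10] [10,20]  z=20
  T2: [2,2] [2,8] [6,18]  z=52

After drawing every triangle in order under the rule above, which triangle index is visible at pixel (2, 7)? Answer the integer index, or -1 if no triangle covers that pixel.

T0:
  2·area = 16  (B↔C swapped to make it positive)
  edge (4, 18)→(12, 10): d=(8,-8) top-left  bias=+0
  edge (12, 10)→(10, 14): d=(-2,4) right/bottom  bias=-1
  edge (10, 14)→(4, 18): d=(-6,4) right/bottom  bias=-1
    (5,5)@(11, 11): e=[0,2,14] → X  [on edge]
    (4,6)@(9, 13): e=[0,6,10] → X  [on edge]
    (5,6)@(11, 13): e=[16,-2,2] → .
    (3,7)@(7, 15): e=[0,10,6] → X  [on edge]
    (4,7)@(9, 15): e=[16,2,-2] → .
    (2,8)@(5, 17): e=[0,14,2] → X  [on edge]
    (3,8)@(7, 17): e=[16,6,-6] → .
    (1,9)@(3, 19): e=[0,18,-2] → .  [on edge]
    (2,9)@(5, 19): e=[16,10,-10] → .
  covered (4 px):
    . . . . . .
    . . . . . .
    . . . . . .
    . . . . . .
    . . . . . .
    . . . . . X
    . . . . X .
    . . . X . .
    . . X . . .
    . . . . . .
T1:
  2·area = 14  (B↔C swapped to make it positive)
  edge (10, 18)→(10, 20): d=(0,2) right/bottom  bias=-1
  edge (10, 20)→(3, 10): d=(-7,-10) top-left  bias=+0
  edge (3, 10)→(10, 18): d=(7,8) right/bottom  bias=-1
    (3,7)@(7, 15): e=[6,5,3] → X
    (4,7)@(9, 15): e=[2,25,-13] → .
    (3,8)@(7, 17): e=[6,-9,17] → .
    (4,8)@(9, 17): e=[2,11,1] → X
    (5,8)@(11, 17): e=[-2,31,-15] → .
    (4,9)@(9, 19): e=[2,-3,15] → .
  covered (2 px):
    . . . . . .
    . . . . . .
    . . . . . .
    . . . . . .
    . . . . . .
    . . . . . .
    . . . . . .
    . . . X . .
    . . . . X .
    . . . . . .
T2:
  2·area = 24  (B↔C swapped to make it positive)
  edge (2, 2)→(6, 18): d=(4,16) right/bottom  bias=-1
  edge (6, 18)→(2, 8): d=(-4,-10) top-left  bias=+0
  edge (2, 8)→(2, 2): d=(0,-6) top-left  bias=+0
    (1,3)@(3, 7): e=[4,14,6] → X
    (2,3)@(5, 7): e=[-28,34,18] → .
    (1,4)@(3, 9): e=[12,6,6] → X
    (2,4)@(5, 9): e=[-20,26,18] → .
    (1,5)@(3, 11): e=[20,-2,6] → .
    (2,7)@(5, 15): e=[4,2,18] → X
    (3,7)@(7, 15): e=[-28,22,30] → .
    (2,8)@(5, 17): e=[12,-6,18] → .
  covered (3 px):
    . . . . . .
    . . . . . .
    . . . . . .
    . X . . . .
    . X . . . .
    . . . . . .
    . . . . . .
    . . X . . .
    . . . . . .
    . . . . . .

Z-buffer (winner per pixel, '.' = empty):
  . . . . . .
  . . . . . .
  . . . . . .
  . 2 . . . .
  . 2 . . . .
  . . . . . 0
  . . . . 0 .
  . . 2 0 . .
  . . 0 . 1 .
  . . . . . .

Answer: 2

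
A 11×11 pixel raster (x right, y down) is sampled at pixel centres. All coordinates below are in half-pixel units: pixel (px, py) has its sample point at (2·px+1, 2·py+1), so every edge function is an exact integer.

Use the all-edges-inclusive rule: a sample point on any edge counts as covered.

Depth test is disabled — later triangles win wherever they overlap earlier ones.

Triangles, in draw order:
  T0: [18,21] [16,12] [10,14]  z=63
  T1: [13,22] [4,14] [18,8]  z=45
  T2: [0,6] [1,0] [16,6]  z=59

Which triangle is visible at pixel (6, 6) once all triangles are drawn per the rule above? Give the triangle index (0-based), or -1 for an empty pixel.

T0:
  2·area = 58  (B↔C swapped to make it positive)
  edge (18, 21)→(10, 14): d=(-8,-7) inclusive
  edge (10, 14)→(16, 12): d=(6,-2) inclusive
  edge (16, 12)→(18, 21): d=(2,9) inclusive
    (9,5)@(19, 11): e=[87,0,-29] → .  [on edge]
    (6,6)@(13, 13): e=[29,0,29] → X  [on edge]
    (7,6)@(15, 13): e=[43,4,11] → X
    (8,6)@(17, 13): e=[57,8,-7] → .
    (3,7)@(7, 15): e=[-29,0,87] → .  [on edge]
    (6,7)@(13, 15): e=[13,12,33] → X
    (8,7)@(17, 15): e=[41,20,-3] → .
    (0,8)@(1, 17): e=[-87,0,145] → .  [on edge]
    (6,8)@(13, 17): e=[-3,24,37] → .
    (7,8)@(15, 17): e=[11,28,19] → X
    (8,8)@(17, 17): e=[25,32,1] → X
    (9,8)@(19, 17): e=[39,36,-17] → .
  covered (7 px):
    . . . . . . . . . . .
    . . . . . . . . . . .
    . . . . . . . . . . .
    . . . . . . . . . . .
    . . . . . . . . . . .
    . . . . . . . . . . .
    . . . . . . X X . . .
    . . . . . . X X . . .
    . . . . . . . X X . .
    . . . . . . . . X . .
    . . . . . . . . . . .
T1:
  2·area = 166
  edge (13, 22)→(4, 14): d=(-9,-8) inclusive
  edge (4, 14)→(18, 8): d=(14,-6) inclusive
  edge (18, 8)→(13, 22): d=(-5,14) inclusive
    (8,4)@(17, 9): e=[149,8,9] → X
    (9,4)@(19, 9): e=[165,20,-19] → .
    (5,5)@(11, 11): e=[83,0,83] → X  [on edge]
    (6,5)@(13, 11): e=[99,12,55] → X
    (7,5)@(15, 11): e=[115,24,27] → X
    (8,5)@(17, 11): e=[131,36,-1] → .
    (3,6)@(7, 13): e=[33,4,129] → X
    (4,6)@(9, 13): e=[49,16,101] → X
    (8,6)@(17, 13): e=[113,64,-11] → .
    (3,7)@(7, 15): e=[15,32,119] → X
    (8,7)@(17, 15): e=[95,92,-21] → .
    (3,8)@(7, 17): e=[-3,60,109] → .
  covered (20 px):
    . . . . . . . . . . .
    . . . . . . . . . . .
    . . . . . . . . . . .
    . . . . . . . . . . .
    . . . . . . . . X . .
    . . . . . X X X . . .
    . . . X X X X X . . .
    . . . X X X X X . . .
    . . . . X X X . . . .
    . . . . . X X . . . .
    . . . . . . X . . . .
T2:
  2·area = 96
  edge (0, 6)→(1, 0): d=(1,-6) inclusive
  edge (1, 0)→(16, 6): d=(15,6) inclusive
  edge (16, 6)→(0, 6): d=(-16,0) inclusive
    (0,0)@(1, 1): e=[1,15,80] → X
    (1,0)@(3, 1): e=[13,3,80] → X
    (2,0)@(5, 1): e=[25,-9,80] → .
    (0,1)@(1, 3): e=[3,45,48] → X
    (2,1)@(5, 3): e=[27,21,48] → X
    (3,1)@(7, 3): e=[39,9,48] → X
    (4,1)@(9, 3): e=[51,-3,48] → .
    (0,2)@(1, 5): e=[5,75,16] → X
    (4,2)@(9, 5): e=[53,27,16] → X
    (5,2)@(11, 5): e=[65,15,16] → X
    (6,2)@(13, 5): e=[77,3,16] → X
    (7,2)@(15, 5): e=[89,-9,16] → .
  covered (13 px):
    X X . . . . . . . . .
    X X X X . . . . . . .
    X X X X X X X . . . .
    . . . . . . . . . . .
    . . . . . . . . . . .
    . . . . . . . . . . .
    . . . . . . . . . . .
    . . . . . . . . . . .
    . . . . . . . . . . .
    . . . . . . . . . . .
    . . . . . . . . . . .

Z-buffer (winner per pixel, '.' = empty):
  2 2 . . . . . . . . .
  2 2 2 2 . . . . . . .
  2 2 2 2 2 2 2 . . . .
  . . . . . . . . . . .
  . . . . . . . . 1 . .
  . . . . . 1 1 1 . . .
  . . . 1 1 1 1 1 . . .
  . . . 1 1 1 1 1 . . .
  . . . . 1 1 1 0 0 . .
  . . . . . 1 1 . 0 . .
  . . . . . . 1 . . . .

Final: 1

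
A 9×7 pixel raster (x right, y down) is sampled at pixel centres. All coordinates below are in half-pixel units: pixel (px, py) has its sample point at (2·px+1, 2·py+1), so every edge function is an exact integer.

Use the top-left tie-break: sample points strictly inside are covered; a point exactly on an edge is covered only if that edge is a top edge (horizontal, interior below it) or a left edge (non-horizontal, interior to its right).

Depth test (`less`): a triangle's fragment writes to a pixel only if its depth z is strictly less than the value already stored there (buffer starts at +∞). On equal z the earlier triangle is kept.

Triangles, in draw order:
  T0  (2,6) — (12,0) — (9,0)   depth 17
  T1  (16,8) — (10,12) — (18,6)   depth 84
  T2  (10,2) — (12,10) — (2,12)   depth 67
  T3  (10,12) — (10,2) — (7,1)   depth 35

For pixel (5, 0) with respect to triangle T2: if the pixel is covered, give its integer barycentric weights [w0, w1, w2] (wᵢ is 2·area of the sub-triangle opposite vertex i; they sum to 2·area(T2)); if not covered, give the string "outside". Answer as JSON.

T0:
  2·area = 18  (B↔C swapped to make it positive)
  edge (2, 6)→(9, 0): d=(7,-6) top-left  bias=+0
  edge (9, 0)→(12, 0): d=(3,0) top-left  bias=+0
  edge (12, 0)→(2, 6): d=(-10,6) right/bottom  bias=-1
    (4,0)@(9, 1): e=[7,3,8] → X
    (5,0)@(11, 1): e=[19,3,-4] → .
    (3,1)@(7, 3): e=[9,9,0] → .  [on edge]
    (4,1)@(9, 3): e=[21,9,-12] → .
  covered (1 px):
    . . . . X . . . .
    . . . . . . . . .
    . . . . . . . . .
    . . . . . . . . .
    . . . . . . . . .
    . . . . . . . . .
    . . . . . . . . .
T1:
  2·area = 4
  edge (16, 8)→(10, 12): d=(-6,4) right/bottom  bias=-1
  edge (10, 12)→(18, 6): d=(8,-6) top-left  bias=+0
  edge (18, 6)→(16, 8): d=(-2,2) right/bottom  bias=-1
    (8,3)@(17, 7): e=[2,2,0] → .  [on edge]
    (7,4)@(15, 9): e=[-2,6,0] → .  [on edge]
    (6,5)@(13, 11): e=[-6,10,0] → .  [on edge]
    (5,6)@(11, 13): e=[-10,14,0] → .  [on edge]
  covered (0 px):
    . . . . . . . . .
    . . . . . . . . .
    . . . . . . . . .
    . . . . . . . . .
    . . . . . . . . .
    . . . . . . . . .
    . . . . . . . . .
T2:
  2·area = 84
  edge (10, 2)→(12, 10): d=(2,8) right/bottom  bias=-1
  edge (12, 10)→(2, 12): d=(-10,2) right/bottom  bias=-1
  edge (2, 12)→(10, 2): d=(8,-10) top-left  bias=+0
    (4,2)@(9, 5): e=[14,56,14] → X
    (5,2)@(11, 5): e=[-2,52,34] → .
    (3,3)@(7, 7): e=[34,40,10] → X
    (5,3)@(11, 7): e=[2,32,50] → X
    (6,3)@(13, 7): e=[-14,28,70] → .
    (2,4)@(5, 9): e=[54,24,6] → X
    (6,4)@(13, 9): e=[-10,8,86] → .
    (8,4)@(17, 9): e=[-42,0,126] → .  [on edge]
    (1,5)@(3, 11): e=[74,8,2] → X
    (3,5)@(7, 11): e=[42,0,42] → .  [on edge]
    (4,5)@(9, 11): e=[26,-4,62] → .
    (5,5)@(11, 11): e=[10,-8,82] → .
  covered (10 px):
    . . . . . . . . .
    . . . . . . . . .
    . . . . X . . . .
    . . . X X X . . .
    . . X X X X . . .
    . X X . . . . . .
    . . . . . . . . .
T3:
  2·area = 30  (B↔C swapped to make it positive)
  edge (10, 12)→(7, 1): d=(-3,-11) top-left  bias=+0
  edge (7, 1)→(10, 2): d=(3,1) right/bottom  bias=-1
  edge (10, 2)→(10, 12): d=(0,10) right/bottom  bias=-1
    (3,0)@(7, 1): e=[0,0,30] → .  [on edge]
    (4,1)@(9, 3): e=[16,4,10] → X
    (5,1)@(11, 3): e=[38,2,-10] → .
    (6,1)@(13, 3): e=[60,0,-30] → .  [on edge]
    (4,2)@(9, 5): e=[10,10,10] → X
    (5,2)@(11, 5): e=[32,8,-10] → .
    (4,3)@(9, 7): e=[4,16,10] → X
    (5,3)@(11, 7): e=[26,14,-10] → .
    (4,4)@(9, 9): e=[-2,22,10] → .
  covered (3 px):
    . . . . . . . . .
    . . . . X . . . .
    . . . . X . . . .
    . . . . X . . . .
    . . . . . . . . .
    . . . . . . . . .
    . . . . . . . . .

Answer: "outside"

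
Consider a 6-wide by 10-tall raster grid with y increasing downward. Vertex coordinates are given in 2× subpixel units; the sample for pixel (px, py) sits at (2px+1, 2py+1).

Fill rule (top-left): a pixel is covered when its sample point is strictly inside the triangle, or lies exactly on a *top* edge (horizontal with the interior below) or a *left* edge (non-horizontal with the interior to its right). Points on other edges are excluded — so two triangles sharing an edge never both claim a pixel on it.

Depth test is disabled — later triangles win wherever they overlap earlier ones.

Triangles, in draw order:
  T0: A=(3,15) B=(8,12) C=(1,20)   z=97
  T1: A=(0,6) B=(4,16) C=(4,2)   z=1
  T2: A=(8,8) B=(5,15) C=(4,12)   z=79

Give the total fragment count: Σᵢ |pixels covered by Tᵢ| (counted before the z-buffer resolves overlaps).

T0:
  2·area = 19
  edge (3, 15)→(8, 12): d=(5,-3) top-left  bias=+0
  edge (8, 12)→(1, 20): d=(-7,8) right/bottom  bias=-1
  edge (1, 20)→(3, 15): d=(2,-5) top-left  bias=+0
    (3,2)@(7, 5): e=[-38,57,0] → ·  [on edge]
    (3,6)@(7, 13): e=[2,1,16] → █
    (4,6)@(9, 13): e=[8,-15,26] → ·
    (1,7)@(3, 15): e=[0,19,0] → █  [on edge]
    (2,7)@(5, 15): e=[6,3,10] → █
    (3,7)@(7, 15): e=[12,-13,20] → ·
    (1,8)@(3, 17): e=[10,5,4] → █
    (2,8)@(5, 17): e=[16,-11,14] → ·
    (1,9)@(3, 19): e=[20,-9,8] → ·
  covered (4 px):
    · · · · · ·
    · · · · · ·
    · · · · · ·
    · · · · · ·
    · · · · · ·
    · · · · · ·
    · · · █ · ·
    · █ █ · · ·
    · █ · · · ·
    · · · · · ·
T1:
  2·area = 56  (B↔C swapped to make it positive)
  edge (0, 6)→(4, 2): d=(4,-4) top-left  bias=+0
  edge (4, 2)→(4, 16): d=(0,14) right/bottom  bias=-1
  edge (4, 16)→(0, 6): d=(-4,-10) top-left  bias=+0
    (2,0)@(5, 1): e=[0,-14,70] → ·  [on edge]
    (1,1)@(3, 3): e=[0,14,42] → █  [on edge]
    (2,1)@(5, 3): e=[8,-14,62] → ·
    (0,2)@(1, 5): e=[0,42,14] → █  [on edge]
    (2,2)@(5, 5): e=[16,-14,54] → ·
    (0,3)@(1, 7): e=[8,42,6] → █
    (2,3)@(5, 7): e=[24,-14,46] → ·
    (0,4)@(1, 9): e=[16,42,-2] → ·
    (1,4)@(3, 9): e=[24,14,18] → █
    (2,4)@(5, 9): e=[32,-14,38] → ·
    (1,5)@(3, 11): e=[32,14,10] → █
    (2,5)@(5, 11): e=[40,-14,30] → ·
  covered (8 px):
    · · · · · ·
    · █ · · · ·
    █ █ · · · ·
    █ █ · · · ·
    · █ · · · ·
    · █ · · · ·
    · █ · · · ·
    · · · · · ·
    · · · · · ·
    · · · · · ·
T2:
  2·area = 16
  edge (8, 8)→(5, 15): d=(-3,7) right/bottom  bias=-1
  edge (5, 15)→(4, 12): d=(-1,-3) top-left  bias=+0
  edge (4, 12)→(8, 8): d=(4,-4) top-left  bias=+0
    (5,0)@(11, 1): e=[0,32,-16] → ·  [on edge]
    (0,1)@(1, 3): e=[64,0,-48] → ·  [on edge]
    (5,2)@(11, 5): e=[-12,28,0] → ·  [on edge]
    (4,3)@(9, 7): e=[-4,20,0] → ·  [on edge]
    (1,4)@(3, 9): e=[32,0,-16] → ·  [on edge]
    (3,4)@(7, 9): e=[4,12,0] → █  [on edge]
    (4,4)@(9, 9): e=[-10,18,8] → ·
    (2,5)@(5, 11): e=[12,4,0] → █  [on edge]
    (3,5)@(7, 11): e=[-2,10,8] → ·
    (1,6)@(3, 13): e=[20,-4,0] → ·  [on edge]
    (2,6)@(5, 13): e=[6,2,8] → █
    (3,6)@(7, 13): e=[-8,8,16] → ·
    (0,7)@(1, 15): e=[28,-12,0] → ·  [on edge]
    (2,7)@(5, 15): e=[0,0,16] → ·  [on edge]
  covered (3 px):
    · · · · · ·
    · · · · · ·
    · · · · · ·
    · · · · · ·
    · · · █ · ·
    · · █ · · ·
    · · █ · · ·
    · · · · · ·
    · · · · · ·
    · · · · · ·

Answer: 15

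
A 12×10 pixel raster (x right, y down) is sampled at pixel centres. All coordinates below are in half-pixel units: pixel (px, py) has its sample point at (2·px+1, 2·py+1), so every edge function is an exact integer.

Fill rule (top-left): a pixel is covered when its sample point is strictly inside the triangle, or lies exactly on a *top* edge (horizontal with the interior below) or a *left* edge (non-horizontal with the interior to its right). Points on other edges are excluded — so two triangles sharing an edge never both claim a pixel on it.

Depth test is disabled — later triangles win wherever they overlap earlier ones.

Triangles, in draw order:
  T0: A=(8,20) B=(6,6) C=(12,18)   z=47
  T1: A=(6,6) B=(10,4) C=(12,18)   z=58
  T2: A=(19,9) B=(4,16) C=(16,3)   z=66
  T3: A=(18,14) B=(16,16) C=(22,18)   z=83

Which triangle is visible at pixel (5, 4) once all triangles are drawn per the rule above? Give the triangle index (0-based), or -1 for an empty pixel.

T0:
  2·area = 60
  edge (8, 20)→(6, 6): d=(-2,-14) top-left  bias=+0
  edge (6, 6)→(12, 18): d=(6,12) right/bottom  bias=-1
  edge (12, 18)→(8, 20): d=(-4,2) right/bottom  bias=-1
    (3,4)@(7, 9): e=[8,6,46] → X
    (4,4)@(9, 9): e=[36,-18,42] → .
    (3,5)@(7, 11): e=[4,18,38] → X
    (4,5)@(9, 11): e=[32,-6,34] → .
    (3,6)@(7, 13): e=[0,30,30] → X  [on edge]
    (4,6)@(9, 13): e=[28,6,26] → X
    (5,6)@(11, 13): e=[56,-18,22] → .
    (3,7)@(7, 15): e=[-4,42,22] → .
    (4,7)@(9, 15): e=[24,18,18] → X
    (5,7)@(11, 15): e=[52,-6,14] → .
    (4,8)@(9, 17): e=[20,30,10] → X
    (5,8)@(11, 17): e=[48,6,6] → X
  covered (8 px):
    . . . . . . . . . . . .
    . . . . . . . . . . . .
    . . . . . . . . . . . .
    . . . . . . . . . . . .
    . . . X . . . . . . . .
    . . . X . . . . . . . .
    . . . X X . . . . . . .
    . . . . X . . . . . . .
    . . . . X X . . . . . .
    . . . . X . . . . . . .
T1:
  2·area = 60
  edge (6, 6)→(10, 4): d=(4,-2) top-left  bias=+0
  edge (10, 4)→(12, 18): d=(2,14) right/bottom  bias=-1
  edge (12, 18)→(6, 6): d=(-6,-12) top-left  bias=+0
    (4,2)@(9, 5): e=[2,16,42] → X
    (5,2)@(11, 5): e=[6,-12,66] → .
    (3,3)@(7, 7): e=[6,48,6] → X
    (5,3)@(11, 7): e=[14,-8,54] → .
    (3,4)@(7, 9): e=[14,52,-6] → .
    (4,4)@(9, 9): e=[18,24,18] → X
    (5,4)@(11, 9): e=[22,-4,42] → .
    (4,5)@(9, 11): e=[26,28,6] → X
    (5,5)@(11, 11): e=[30,0,30] → .  [on edge]
    (4,6)@(9, 13): e=[34,32,-6] → .
    (5,6)@(11, 13): e=[38,4,18] → X
    (6,6)@(13, 13): e=[42,-24,42] → .
  covered (7 px):
    . . . . . . . . . . . .
    . . . . . . . . . . . .
    . . . . X . . . . . . .
    . . . X X . . . . . . .
    . . . . X . . . . . . .
    . . . . X . . . . . . .
    . . . . . X . . . . . .
    . . . . . X . . . . . .
    . . . . . . . . . . . .
    . . . . . . . . . . . .
T2:
  2·area = 111
  edge (19, 9)→(4, 16): d=(-15,7) right/bottom  bias=-1
  edge (4, 16)→(16, 3): d=(12,-13) top-left  bias=+0
  edge (16, 3)→(19, 9): d=(3,6) right/bottom  bias=-1
    (7,0)@(15, 1): e=[148,-37,0] → .  [on edge]
    (7,2)@(15, 5): e=[88,11,12] → X
    (8,2)@(17, 5): e=[74,37,0] → .  [on edge]
    (6,3)@(13, 7): e=[72,9,30] → X
    (8,3)@(17, 7): e=[44,61,6] → X
    (9,3)@(19, 7): e=[30,87,-6] → .
    (5,4)@(11, 9): e=[56,7,48] → X
    (9,4)@(19, 9): e=[0,111,0] → .  [on edge]
    (4,5)@(9, 11): e=[40,5,66] → X
    (7,5)@(15, 11): e=[-2,83,30] → .
    (8,5)@(17, 11): e=[-16,109,18] → .
    (3,6)@(7, 13): e=[24,3,84] → X
    (10,6)@(21, 13): e=[-74,185,0] → .  [on edge]
    (11,8)@(23, 17): e=[-148,259,0] → .  [on edge]
  covered (14 px):
    . . . . . . . . . . . .
    . . . . . . . . . . . .
    . . . . . . . X . . . .
    . . . . . . X X X . . .
    . . . . . X X X X . . .
    . . . . X X X . . . . .
    . . . X X . . . . . . .
    . . X . . . . . . . . .
    . . . . . . . . . . . .
    . . . . . . . . . . . .
T3:
  2·area = 16  (B↔C swapped to make it positive)
  edge (18, 14)→(22, 18): d=(4,4) right/bottom  bias=-1
  edge (22, 18)→(16, 16): d=(-6,-2) top-left  bias=+0
  edge (16, 16)→(18, 14): d=(2,-2) top-left  bias=+0
    (2,0)@(5, 1): e=[0,68,-52] → .  [on edge]
    (3,1)@(7, 3): e=[0,60,-44] → .  [on edge]
    (4,2)@(9, 5): e=[0,52,-36] → .  [on edge]
    (5,3)@(11, 7): e=[0,44,-28] → .  [on edge]
    (6,4)@(13, 9): e=[0,36,-20] → .  [on edge]
    (11,4)@(23, 9): e=[-40,56,0] → .  [on edge]
    (0,5)@(1, 11): e=[56,0,-40] → .  [on edge]
    (7,5)@(15, 11): e=[0,28,-12] → .  [on edge]
    (10,5)@(21, 11): e=[-24,40,0] → .  [on edge]
    (3,6)@(7, 13): e=[40,0,-24] → .  [on edge]
    (8,6)@(17, 13): e=[0,20,-4] → .  [on edge]
    (9,6)@(19, 13): e=[-8,24,0] → .  [on edge]
    (6,7)@(13, 15): e=[24,0,-8] → .  [on edge]
    (8,7)@(17, 15): e=[8,8,0] → X  [on edge]
    (9,7)@(19, 15): e=[0,12,4] → .  [on edge]
    (7,8)@(15, 17): e=[24,-8,0] → .  [on edge]
    (9,8)@(19, 17): e=[8,0,8] → X  [on edge]
    (10,8)@(21, 17): e=[0,4,12] → .  [on edge]
    (6,9)@(13, 19): e=[40,-24,0] → .  [on edge]
    (11,9)@(23, 19): e=[0,-4,20] → .  [on edge]
  covered (2 px):
    . . . . . . . . . . . .
    . . . . . . . . . . . .
    . . . . . . . . . . . .
    . . . . . . . . . . . .
    . . . . . . . . . . . .
    . . . . . . . . . . . .
    . . . . . . . . . . . .
    . . . . . . . . X . . .
    . . . . . . . . . X . .
    . . . . . . . . . . . .

Z-buffer (winner per pixel, '.' = empty):
  . . . . . . . . . . . .
  . . . . . . . . . . . .
  . . . . 1 . . 2 . . . .
  . . . 1 1 . 2 2 2 . . .
  . . . 0 1 2 2 2 2 . . .
  . . . 0 2 2 2 . . . . .
  . . . 2 2 1 . . . . . .
  . . 2 . 0 1 . . 3 . . .
  . . . . 0 0 . . . 3 . .
  . . . . 0 . . . . . . .

Result: 2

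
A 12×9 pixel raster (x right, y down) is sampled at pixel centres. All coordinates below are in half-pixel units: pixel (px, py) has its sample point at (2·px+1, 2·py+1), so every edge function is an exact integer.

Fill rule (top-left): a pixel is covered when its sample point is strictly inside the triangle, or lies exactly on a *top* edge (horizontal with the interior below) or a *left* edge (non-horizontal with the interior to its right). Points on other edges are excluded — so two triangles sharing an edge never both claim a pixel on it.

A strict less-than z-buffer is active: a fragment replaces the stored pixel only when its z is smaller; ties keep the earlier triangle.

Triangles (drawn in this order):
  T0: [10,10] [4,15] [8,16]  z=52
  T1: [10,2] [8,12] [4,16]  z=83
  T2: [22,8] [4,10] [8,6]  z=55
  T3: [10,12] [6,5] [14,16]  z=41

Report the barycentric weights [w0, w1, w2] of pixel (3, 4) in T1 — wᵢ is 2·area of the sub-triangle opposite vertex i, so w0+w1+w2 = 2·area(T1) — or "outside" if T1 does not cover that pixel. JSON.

T0:
  2·area = 26  (B↔C swapped to make it positive)
  edge (10, 10)→(8, 16): d=(-2,6) right/bottom  bias=-1
  edge (8, 16)→(4, 15): d=(-4,-1) top-left  bias=+0
  edge (4, 15)→(10, 10): d=(6,-5) top-left  bias=+0
    (6,0)@(13, 1): e=[0,65,-39] → .  [on edge]
    (5,3)@(11, 7): e=[0,39,-13] → .  [on edge]
    (4,5)@(9, 11): e=[4,21,1] → X
    (5,5)@(11, 11): e=[-8,23,11] → .
    (3,6)@(7, 13): e=[12,11,3] → X
    (4,6)@(9, 13): e=[0,13,13] → .  [on edge]
    (2,7)@(5, 15): e=[20,1,5] → X
    (4,7)@(9, 15): e=[-4,5,25] → .
    (2,8)@(5, 17): e=[16,-7,17] → .
    (3,8)@(7, 17): e=[4,-5,27] → .
  covered (4 px):
    . . . . . . . . . . . .
    . . . . . . . . . . . .
    . . . . . . . . . . . .
    . . . . . . . . . . . .
    . . . . . . . . . . . .
    . . . . X . . . . . . .
    . . . X . . . . . . . .
    . . X X . . . . . . . .
    . . . . . . . . . . . .
T1:
  2·area = 32
  edge (10, 2)→(8, 12): d=(-2,10) right/bottom  bias=-1
  edge (8, 12)→(4, 16): d=(-4,4) right/bottom  bias=-1
  edge (4, 16)→(10, 2): d=(6,-14) top-left  bias=+0
    (9,0)@(19, 1): e=[-88,0,120] → .  [on edge]
    (8,1)@(17, 3): e=[-72,0,104] → .  [on edge]
    (4,2)@(9, 5): e=[4,24,4] → X
    (5,2)@(11, 5): e=[-16,16,32] → .
    (7,2)@(15, 5): e=[-56,0,88] → .  [on edge]
    (4,3)@(9, 7): e=[0,16,16] → .  [on edge]
    (6,3)@(13, 7): e=[-40,0,72] → .  [on edge]
    (3,4)@(7, 9): e=[16,16,0] → X  [on edge]
    (4,4)@(9, 9): e=[-4,8,28] → .
    (5,4)@(11, 9): e=[-24,0,56] → .  [on edge]
    (3,5)@(7, 11): e=[12,8,12] → X
    (4,5)@(9, 11): e=[-8,0,40] → .  [on edge]
    (3,6)@(7, 13): e=[8,0,24] → .  [on edge]
    (2,7)@(5, 15): e=[24,0,8] → .  [on edge]
    (1,8)@(3, 17): e=[40,0,-8] → .  [on edge]
    (3,8)@(7, 17): e=[0,-16,48] → .  [on edge]
  covered (3 px):
    . . . . . . . . . . . .
    . . . . . . . . . . . .
    . . . . X . . . . . . .
    . . . . . . . . . . . .
    . . . X . . . . . . . .
    . . . X . . . . . . . .
    . . . . . . . . . . . .
    . . . . . . . . . . . .
    . . . . . . . . . . . .
T2:
  2·area = 64
  edge (22, 8)→(4, 10): d=(-18,2) right/bottom  bias=-1
  edge (4, 10)→(8, 6): d=(4,-4) top-left  bias=+0
  edge (8, 6)→(22, 8): d=(14,2) right/bottom  bias=-1
    (6,0)@(13, 1): e=[144,0,-80] → .  [on edge]
    (5,1)@(11, 3): e=[112,0,-48] → .  [on edge]
    (0,2)@(1, 5): e=[96,-32,0] → .  [on edge]
    (4,2)@(9, 5): e=[80,0,-16] → .  [on edge]
    (3,3)@(7, 7): e=[48,0,16] → X  [on edge]
    (4,3)@(9, 7): e=[44,8,12] → X
    (5,3)@(11, 7): e=[40,16,8] → X
    (6,3)@(13, 7): e=[36,24,4] → X
    (7,3)@(15, 7): e=[32,32,0] → .  [on edge]
    (2,4)@(5, 9): e=[16,0,48] → X  [on edge]
    (6,4)@(13, 9): e=[0,32,32] → .  [on edge]
    (1,5)@(3, 11): e=[-16,0,80] → .  [on edge]
    (0,6)@(1, 13): e=[-48,0,112] → .  [on edge]
  covered (8 px):
    . . . . . . . . . . . .
    . . . . . . . . . . . .
    . . . . . . . . . . . .
    . . . X X X X . . . . .
    . . X X X X . . . . . .
    . . . . . . . . . . . .
    . . . . . . . . . . . .
    . . . . . . . . . . . .
    . . . . . . . . . . . .
T3:
  2·area = 12
  edge (10, 12)→(6, 5): d=(-4,-7) top-left  bias=+0
  edge (6, 5)→(14, 16): d=(8,11) right/bottom  bias=-1
  edge (14, 16)→(10, 12): d=(-4,-4) top-left  bias=+0
    (0,1)@(1, 3): e=[-27,39,0] → .  [on edge]
    (1,2)@(3, 5): e=[-21,33,0] → .  [on edge]
    (2,3)@(5, 7): e=[-15,27,0] → .  [on edge]
    (3,4)@(7, 9): e=[-9,21,0] → .  [on edge]
    (4,5)@(9, 11): e=[-3,15,0] → .  [on edge]
    (5,6)@(11, 13): e=[3,9,0] → X  [on edge]
    (6,6)@(13, 13): e=[17,-13,8] → .
    (5,7)@(11, 15): e=[-5,25,-8] → .
    (6,7)@(13, 15): e=[9,3,0] → X  [on edge]
    (7,7)@(15, 15): e=[23,-19,8] → .
    (6,8)@(13, 17): e=[1,19,-8] → .
    (7,8)@(15, 17): e=[15,-3,0] → .  [on edge]
  covered (2 px):
    . . . . . . . . . . . .
    . . . . . . . . . . . .
    . . . . . . . . . . . .
    . . . . . . . . . . . .
    . . . . . . . . . . . .
    . . . . . . . . . . . .
    . . . . . X . . . . . .
    . . . . . . X . . . . .
    . . . . . . . . . . . .

Final: [16,0,16]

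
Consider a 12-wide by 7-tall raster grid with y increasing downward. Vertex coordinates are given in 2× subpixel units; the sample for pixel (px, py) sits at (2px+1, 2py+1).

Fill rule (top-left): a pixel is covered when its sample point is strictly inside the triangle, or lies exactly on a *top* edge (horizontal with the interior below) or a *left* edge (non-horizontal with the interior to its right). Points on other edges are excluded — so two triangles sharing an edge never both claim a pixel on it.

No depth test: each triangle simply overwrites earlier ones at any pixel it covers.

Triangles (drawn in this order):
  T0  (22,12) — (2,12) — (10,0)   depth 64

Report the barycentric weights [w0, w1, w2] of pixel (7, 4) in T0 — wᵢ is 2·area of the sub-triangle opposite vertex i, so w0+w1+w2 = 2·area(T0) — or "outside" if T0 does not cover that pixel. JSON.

T0:
  2·area = 240
  edge (22, 12)→(2, 12): d=(-20,0) right/bottom  bias=-1
  edge (2, 12)→(10, 0): d=(8,-12) top-left  bias=+0
  edge (10, 0)→(22, 12): d=(12,12) right/bottom  bias=-1
    (5,0)@(11, 1): e=[220,20,0] → .  [on edge]
    (4,1)@(9, 3): e=[180,12,48] → X
    (5,1)@(11, 3): e=[180,36,24] → X
    (6,1)@(13, 3): e=[180,60,0] → .  [on edge]
    (3,2)@(7, 5): e=[140,4,96] → X
    (6,2)@(13, 5): e=[140,76,24] → X
    (7,2)@(15, 5): e=[140,100,0] → .  [on edge]
    (3,3)@(7, 7): e=[100,20,120] → X
    (7,3)@(15, 7): e=[100,116,24] → X
    (8,3)@(17, 7): e=[100,140,0] → .  [on edge]
    (2,4)@(5, 9): e=[60,12,168] → X
    (8,4)@(17, 9): e=[60,156,24] → X
    (9,4)@(19, 9): e=[60,180,0] → .  [on edge]
    (10,5)@(21, 11): e=[20,220,0] → .  [on edge]
    (11,6)@(23, 13): e=[-20,260,0] → .  [on edge]
  covered (27 px):
    . . . . . . . . . . . .
    . . . . X X . . . . . .
    . . . X X X X . . . . .
    . . . X X X X X . . . .
    . . X X X X X X X . . .
    . X X X X X X X X X . .
    . . . . . . . . . . . .

Result: [132,48,60]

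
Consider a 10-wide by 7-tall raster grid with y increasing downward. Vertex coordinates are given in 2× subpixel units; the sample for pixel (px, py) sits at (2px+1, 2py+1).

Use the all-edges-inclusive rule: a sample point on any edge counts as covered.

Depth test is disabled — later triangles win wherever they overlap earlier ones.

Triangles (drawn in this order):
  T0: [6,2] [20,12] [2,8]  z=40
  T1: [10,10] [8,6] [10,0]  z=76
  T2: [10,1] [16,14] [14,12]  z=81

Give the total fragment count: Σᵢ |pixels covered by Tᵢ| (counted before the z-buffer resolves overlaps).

T0:
  2·area = 124
  edge (6, 2)→(20, 12): d=(14,10) inclusive
  edge (20, 12)→(2, 8): d=(-18,-4) inclusive
  edge (2, 8)→(6, 2): d=(4,-6) inclusive
    (3,1)@(7, 3): e=[4,110,10] → █
    (4,1)@(9, 3): e=[-16,118,22] → ·
    (2,2)@(5, 5): e=[52,66,6] → █
    (4,2)@(9, 5): e=[12,82,30] → █
    (5,2)@(11, 5): e=[-8,90,42] → ·
    (1,3)@(3, 7): e=[100,22,2] → █
    (5,3)@(11, 7): e=[20,54,50] → █
    (6,3)@(13, 7): e=[0,62,62] → █  [on edge]
    (7,3)@(15, 7): e=[-20,70,74] → ·
    (1,4)@(3, 9): e=[128,-14,10] → ·
    (2,4)@(5, 9): e=[108,-6,22] → ·
    (3,4)@(7, 9): e=[88,2,34] → █
  covered (16 px):
    · · · · · · · · · ·
    · · · █ · · · · · ·
    · · █ █ █ · · · · ·
    · █ █ █ █ █ █ · · ·
    · · · █ █ █ █ █ · ·
    · · · · · · · · █ ·
    · · · · · · · · · ·
T1:
  2·area = 20
  edge (10, 10)→(8, 6): d=(-2,-4) inclusive
  edge (8, 6)→(10, 0): d=(2,-6) inclusive
  edge (10, 0)→(10, 10): d=(0,10) inclusive
    (4,1)@(9, 3): e=[10,0,10] → █  [on edge]
    (5,1)@(11, 3): e=[18,12,-10] → ·
    (4,2)@(9, 5): e=[6,4,10] → █
    (5,2)@(11, 5): e=[14,16,-10] → ·
    (4,3)@(9, 7): e=[2,8,10] → █
    (5,3)@(11, 7): e=[10,20,-10] → ·
    (3,4)@(7, 9): e=[-10,0,30] → ·  [on edge]
    (4,4)@(9, 9): e=[-2,12,10] → ·
  covered (3 px):
    · · · · · · · · · ·
    · · · · █ · · · · ·
    · · · · █ · · · · ·
    · · · · █ · · · · ·
    · · · · · · · · · ·
    · · · · · · · · · ·
    · · · · · · · · · ·
T2:
  2·area = 14
  edge (10, 1)→(16, 14): d=(6,13) inclusive
  edge (16, 14)→(14, 12): d=(-2,-2) inclusive
  edge (14, 12)→(10, 1): d=(-4,-11) inclusive
    (1,0)@(3, 1): e=[91,0,-77] → ·  [on edge]
    (2,1)@(5, 3): e=[77,0,-63] → ·  [on edge]
    (3,2)@(7, 5): e=[63,0,-49] → ·  [on edge]
    (4,3)@(9, 7): e=[49,0,-35] → ·  [on edge]
    (5,4)@(11, 9): e=[35,0,-21] → ·  [on edge]
    (6,4)@(13, 9): e=[9,4,1] → █
    (7,4)@(15, 9): e=[-17,8,23] → ·
    (6,5)@(13, 11): e=[21,0,-7] → ·  [on edge]
    (7,6)@(15, 13): e=[7,0,7] → █  [on edge]
    (8,6)@(17, 13): e=[-19,4,29] → ·
  covered (2 px):
    · · · · · · · · · ·
    · · · · · · · · · ·
    · · · · · · · · · ·
    · · · · · · · · · ·
    · · · · · · █ · · ·
    · · · · · · · · · ·
    · · · · · · · █ · ·

Answer: 21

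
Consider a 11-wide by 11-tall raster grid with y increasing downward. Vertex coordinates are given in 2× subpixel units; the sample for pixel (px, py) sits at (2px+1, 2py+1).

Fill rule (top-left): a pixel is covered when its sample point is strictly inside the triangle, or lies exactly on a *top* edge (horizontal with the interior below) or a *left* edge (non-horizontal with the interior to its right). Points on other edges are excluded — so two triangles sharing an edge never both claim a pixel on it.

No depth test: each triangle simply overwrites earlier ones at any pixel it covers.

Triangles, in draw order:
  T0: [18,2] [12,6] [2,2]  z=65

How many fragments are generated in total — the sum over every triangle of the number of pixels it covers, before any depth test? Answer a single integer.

T0:
  2·area = 64
  edge (18, 2)→(12, 6): d=(-6,4) right/bottom  bias=-1
  edge (12, 6)→(2, 2): d=(-10,-4) top-left  bias=+0
  edge (2, 2)→(18, 2): d=(16,0) top-left  bias=+0
    (2,1)@(5, 3): e=[46,2,16] → X
    (3,1)@(7, 3): e=[38,10,16] → X
    (4,1)@(9, 3): e=[30,18,16] → X
    (5,1)@(11, 3): e=[22,26,16] → X
    (6,1)@(13, 3): e=[14,34,16] → X
    (7,1)@(15, 3): e=[6,42,16] → X
    (8,1)@(17, 3): e=[-2,50,16] → .
    (2,2)@(5, 5): e=[34,-18,48] → .
    (3,2)@(7, 5): e=[26,-10,48] → .
    (4,2)@(9, 5): e=[18,-2,48] → .
    (5,2)@(11, 5): e=[10,6,48] → X
    (7,2)@(15, 5): e=[-6,22,48] → .
  covered (8 px):
    . . . . . . . . . . .
    . . X X X X X X . . .
    . . . . . X X . . . .
    . . . . . . . . . . .
    . . . . . . . . . . .
    . . . . . . . . . . .
    . . . . . . . . . . .
    . . . . . . . . . . .
    . . . . . . . . . . .
    . . . . . . . . . . .
    . . . . . . . . . . .

Result: 8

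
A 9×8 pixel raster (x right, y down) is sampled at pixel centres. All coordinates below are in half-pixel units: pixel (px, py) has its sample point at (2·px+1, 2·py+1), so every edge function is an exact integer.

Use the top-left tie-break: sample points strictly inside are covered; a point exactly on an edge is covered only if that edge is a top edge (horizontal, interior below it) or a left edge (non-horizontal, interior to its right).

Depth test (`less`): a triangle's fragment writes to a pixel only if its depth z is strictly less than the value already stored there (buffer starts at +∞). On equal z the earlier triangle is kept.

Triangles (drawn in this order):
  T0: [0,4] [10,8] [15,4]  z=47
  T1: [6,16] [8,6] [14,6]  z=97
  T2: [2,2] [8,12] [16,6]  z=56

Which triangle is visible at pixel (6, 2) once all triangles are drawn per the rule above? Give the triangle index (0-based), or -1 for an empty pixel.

T0:
  2·area = 60  (B↔C swapped to make it positive)
  edge (0, 4)→(15, 4): d=(15,0) top-left  bias=+0
  edge (15, 4)→(10, 8): d=(-5,4) right/bottom  bias=-1
  edge (10, 8)→(0, 4): d=(-10,-4) top-left  bias=+0
    (1,2)@(3, 5): e=[15,43,2] → #
    (2,2)@(5, 5): e=[15,35,10] → #
    (3,2)@(7, 5): e=[15,27,18] → #
    (4,2)@(9, 5): e=[15,19,26] → #
    (5,2)@(11, 5): e=[15,11,34] → #
    (6,2)@(13, 5): e=[15,3,42] → #
    (7,2)@(15, 5): e=[15,-5,50] → ·
    (1,3)@(3, 7): e=[45,33,-18] → ·
    (2,3)@(5, 7): e=[45,25,-10] → ·
    (3,3)@(7, 7): e=[45,17,-2] → ·
    (4,3)@(9, 7): e=[45,9,6] → #
    (6,3)@(13, 7): e=[45,-7,22] → ·
  covered (8 px):
    · · · · · · · · ·
    · · · · · · · · ·
    · # # # # # # · ·
    · · · · # # · · ·
    · · · · · · · · ·
    · · · · · · · · ·
    · · · · · · · · ·
    · · · · · · · · ·
T1:
  2·area = 60
  edge (6, 16)→(8, 6): d=(2,-10) top-left  bias=+0
  edge (8, 6)→(14, 6): d=(6,0) top-left  bias=+0
  edge (14, 6)→(6, 16): d=(-8,10) right/bottom  bias=-1
    (4,0)@(9, 1): e=[0,-30,90] → ·  [on edge]
    (4,3)@(9, 7): e=[12,6,42] → #
    (5,3)@(11, 7): e=[32,6,22] → #
    (6,3)@(13, 7): e=[52,6,2] → #
    (7,3)@(15, 7): e=[72,6,-18] → ·
    (4,4)@(9, 9): e=[16,18,26] → #
    (6,4)@(13, 9): e=[56,18,-14] → ·
    (3,5)@(7, 11): e=[0,30,30] → #  [on edge]
    (5,5)@(11, 11): e=[40,30,-10] → ·
    (3,6)@(7, 13): e=[4,42,14] → #
    (4,6)@(9, 13): e=[24,42,-6] → ·
    (3,7)@(7, 15): e=[8,54,-2] → ·
  covered (8 px):
    · · · · · · · · ·
    · · · · · · · · ·
    · · · · · · · · ·
    · · · · # # # · ·
    · · · · # # · · ·
    · · · # # · · · ·
    · · · # · · · · ·
    · · · · · · · · ·
T2:
  2·area = 116  (B↔C swapped to make it positive)
  edge (2, 2)→(16, 6): d=(14,4) right/bottom  bias=-1
  edge (16, 6)→(8, 12): d=(-8,6) right/bottom  bias=-1
  edge (8, 12)→(2, 2): d=(-6,-10) top-left  bias=+0
    (1,1)@(3, 3): e=[10,102,4] → #
    (2,1)@(5, 3): e=[2,90,24] → #
    (3,1)@(7, 3): e=[-6,78,44] → ·
    (1,2)@(3, 5): e=[38,86,-8] → ·
    (2,2)@(5, 5): e=[30,74,12] → #
    (3,2)@(7, 5): e=[22,62,32] → #
    (4,2)@(9, 5): e=[14,50,52] → #
    (5,2)@(11, 5): e=[6,38,72] → #
    (6,2)@(13, 5): e=[-2,26,92] → ·
    (2,3)@(5, 7): e=[58,58,0] → #  [on edge]
    (6,3)@(13, 7): e=[26,10,80] → #
    (7,3)@(15, 7): e=[18,-2,100] → ·
  covered (15 px):
    · · · · · · · · ·
    · # # · · · · · ·
    · · # # # # · · ·
    · · # # # # # · ·
    · · · # # # · · ·
    · · · · # · · · ·
    · · · · · · · · ·
    · · · · · · · · ·

Z-buffer (winner per pixel, '.' = empty):
  . . . . . . . . .
  . 2 2 . . . . . .
  . 0 0 0 0 0 0 . .
  . . 2 2 0 0 2 . .
  . . . 2 2 2 . . .
  . . . 1 2 . . . .
  . . . 1 . . . . .
  . . . . . . . . .

Final: 0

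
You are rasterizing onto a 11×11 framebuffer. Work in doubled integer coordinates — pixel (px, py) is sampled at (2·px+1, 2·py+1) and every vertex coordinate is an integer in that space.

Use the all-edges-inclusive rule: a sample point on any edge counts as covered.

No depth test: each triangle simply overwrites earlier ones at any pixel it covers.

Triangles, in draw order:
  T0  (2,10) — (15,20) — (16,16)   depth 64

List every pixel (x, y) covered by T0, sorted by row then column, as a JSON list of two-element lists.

T0:
  2·area = 62  (B↔C swapped to make it positive)
  edge (2, 10)→(16, 16): d=(14,6) inclusive
  edge (16, 16)→(15, 20): d=(-1,4) inclusive
  edge (15, 20)→(2, 10): d=(-13,-10) inclusive
    (3,6)@(7, 13): e=[12,39,11] → X
    (4,6)@(9, 13): e=[0,31,31] → X  [on edge]
    (5,6)@(11, 13): e=[-12,23,51] → .
    (3,7)@(7, 15): e=[40,37,-15] → .
    (4,7)@(9, 15): e=[28,29,5] → X
    (5,7)@(11, 15): e=[16,21,25] → X
    (6,7)@(13, 15): e=[4,13,45] → X
    (7,7)@(15, 15): e=[-8,5,65] → .
    (4,8)@(9, 17): e=[56,27,-21] → .
    (5,8)@(11, 17): e=[44,19,-1] → .
    (6,8)@(13, 17): e=[32,11,19] → X
    (7,8)@(15, 17): e=[20,3,39] → X
  covered (8 px):
    . . . . . . . . . . .
    . . . . . . . . . . .
    . . . . . . . . . . .
    . . . . . . . . . . .
    . . . . . . . . . . .
    . . . . . . . . . . .
    . . . X X . . . . . .
    . . . . X X X . . . .
    . . . . . . X X . . .
    . . . . . . . X . . .
    . . . . . . . . . . .

Result: [[3,6],[4,6],[4,7],[5,7],[6,7],[6,8],[7,8],[7,9]]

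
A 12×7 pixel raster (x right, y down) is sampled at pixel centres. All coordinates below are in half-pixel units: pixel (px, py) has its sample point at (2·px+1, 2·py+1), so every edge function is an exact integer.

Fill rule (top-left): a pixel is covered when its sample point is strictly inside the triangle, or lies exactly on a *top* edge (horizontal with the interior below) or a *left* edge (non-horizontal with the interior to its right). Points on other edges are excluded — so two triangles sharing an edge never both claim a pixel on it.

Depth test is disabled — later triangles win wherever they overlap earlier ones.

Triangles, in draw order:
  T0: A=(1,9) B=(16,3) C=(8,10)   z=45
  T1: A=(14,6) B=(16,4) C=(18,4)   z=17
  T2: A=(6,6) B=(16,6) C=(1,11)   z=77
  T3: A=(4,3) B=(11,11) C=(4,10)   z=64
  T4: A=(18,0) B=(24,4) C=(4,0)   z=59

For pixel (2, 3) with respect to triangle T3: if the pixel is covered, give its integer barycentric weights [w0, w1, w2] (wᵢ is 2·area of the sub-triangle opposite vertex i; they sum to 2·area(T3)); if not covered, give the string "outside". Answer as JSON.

T0:
  2·area = 57
  edge (1, 9)→(16, 3): d=(15,-6) top-left  bias=+0
  edge (16, 3)→(8, 10): d=(-8,7) right/bottom  bias=-1
  edge (8, 10)→(1, 9): d=(-7,-1) top-left  bias=+0
    (10,0)@(21, 1): e=[0,-19,76] → .  [on edge]
    (5,2)@(11, 5): e=[0,19,38] → X  [on edge]
    (6,2)@(13, 5): e=[12,5,40] → X
    (7,2)@(15, 5): e=[24,-9,42] → .
    (3,3)@(7, 7): e=[6,31,20] → X
    (4,3)@(9, 7): e=[18,17,22] → X
    (6,3)@(13, 7): e=[42,-11,26] → .
    (0,4)@(1, 9): e=[0,57,0] → X  [on edge]
    (1,4)@(3, 9): e=[12,43,2] → X
    (2,4)@(5, 9): e=[24,29,4] → X
    (5,4)@(11, 9): e=[60,-13,10] → .
    (0,5)@(1, 11): e=[30,41,-14] → .
    (7,5)@(15, 11): e=[114,-57,0] → .  [on edge]
  covered (10 px):
    . . . . . . . . . . . .
    . . . . . . . . . . . .
    . . . . . X X . . . . .
    . . . X X X . . . . . .
    X X X X X . . . . . . .
    . . . . . . . . . . . .
    . . . . . . . . . . . .
T1:
  2·area = 4
  edge (14, 6)→(16, 4): d=(2,-2) top-left  bias=+0
  edge (16, 4)→(18, 4): d=(2,0) top-left  bias=+0
  edge (18, 4)→(14, 6): d=(-4,2) right/bottom  bias=-1
    (9,0)@(19, 1): e=[0,-6,10] → .  [on edge]
    (8,1)@(17, 3): e=[0,-2,6] → .  [on edge]
    (7,2)@(15, 5): e=[0,2,2] → X  [on edge]
    (8,2)@(17, 5): e=[4,2,-2] → .
    (6,3)@(13, 7): e=[0,6,-2] → .  [on edge]
    (7,3)@(15, 7): e=[4,6,-6] → .
    (5,4)@(11, 9): e=[0,10,-6] → .  [on edge]
    (4,5)@(9, 11): e=[0,14,-10] → .  [on edge]
    (3,6)@(7, 13): e=[0,18,-14] → .  [on edge]
  covered (1 px):
    . . . . . . . . . . . .
    . . . . . . . . . . . .
    . . . . . . . X . . . .
    . . . . . . . . . . . .
    . . . . . . . . . . . .
    . . . . . . . . . . . .
    . . . . . . . . . . . .
T2:
  2·area = 50
  edge (6, 6)→(16, 6): d=(10,0) top-left  bias=+0
  edge (16, 6)→(1, 11): d=(-15,5) right/bottom  bias=-1
  edge (1, 11)→(6, 6): d=(5,-5) top-left  bias=+0
    (5,0)@(11, 1): e=[-50,100,0] → .  [on edge]
    (4,1)@(9, 3): e=[-30,80,0] → .  [on edge]
    (3,2)@(7, 5): e=[-10,60,0] → .  [on edge]
    (9,2)@(19, 5): e=[-10,0,60] → .  [on edge]
    (2,3)@(5, 7): e=[10,40,0] → X  [on edge]
    (3,3)@(7, 7): e=[10,30,10] → X
    (4,3)@(9, 7): e=[10,20,20] → X
    (5,3)@(11, 7): e=[10,10,30] → X
    (6,3)@(13, 7): e=[10,0,40] → .  [on edge]
    (1,4)@(3, 9): e=[30,20,0] → X  [on edge]
    (3,4)@(7, 9): e=[30,0,20] → .  [on edge]
    (4,4)@(9, 9): e=[30,-10,30] → .
    (0,5)@(1, 11): e=[50,0,0] → .  [on edge]
  covered (6 px):
    . . . . . . . . . . . .
    . . . . . . . . . . . .
    . . . . . . . . . . . .
    . . X X X X . . . . . .
    . X X . . . . . . . . .
    . . . . . . . . . . . .
    . . . . . . . . . . . .
T3:
  2·area = 49
  edge (4, 3)→(11, 11): d=(7,8) right/bottom  bias=-1
  edge (11, 11)→(4, 10): d=(-7,-1) top-left  bias=+0
  edge (4, 10)→(4, 3): d=(0,-7) top-left  bias=+0
    (2,2)@(5, 5): e=[6,36,7] → X
    (3,2)@(7, 5): e=[-10,38,21] → .
    (2,3)@(5, 7): e=[20,22,7] → X
    (3,3)@(7, 7): e=[4,24,21] → X
    (4,3)@(9, 7): e=[-12,26,35] → .
    (2,4)@(5, 9): e=[34,8,7] → X
    (4,4)@(9, 9): e=[2,12,35] → X
    (5,4)@(11, 9): e=[-14,14,49] → .
    (2,5)@(5, 11): e=[48,-6,7] → .
    (3,5)@(7, 11): e=[32,-4,21] → .
    (4,5)@(9, 11): e=[16,-2,35] → .
    (5,5)@(11, 11): e=[0,0,49] → .  [on edge]
  covered (6 px):
    . . . . . . . . . . . .
    . . . . . . . . . . . .
    . . X . . . . . . . . .
    . . X X . . . . . . . .
    . . X X X . . . . . . .
    . . . . . . . . . . . .
    . . . . . . . . . . . .
T4:
  2·area = 56
  edge (18, 0)→(24, 4): d=(6,4) right/bottom  bias=-1
  edge (24, 4)→(4, 0): d=(-20,-4) top-left  bias=+0
  edge (4, 0)→(18, 0): d=(14,0) top-left  bias=+0
    (4,0)@(9, 1): e=[42,0,14] → X  [on edge]
    (5,0)@(11, 1): e=[34,8,14] → X
    (6,0)@(13, 1): e=[26,16,14] → X
    (7,0)@(15, 1): e=[18,24,14] → X
    (8,0)@(17, 1): e=[10,32,14] → X
    (9,0)@(19, 1): e=[2,40,14] → X
    (10,0)@(21, 1): e=[-6,48,14] → .
    (4,1)@(9, 3): e=[54,-40,42] → .
    (5,1)@(11, 3): e=[46,-32,42] → .
    (6,1)@(13, 3): e=[38,-24,42] → .
    (7,1)@(15, 3): e=[30,-16,42] → .
    (8,1)@(17, 3): e=[22,-8,42] → .
    (9,1)@(19, 3): e=[14,0,42] → X  [on edge]
  covered (8 px):
    . . . . X X X X X X . .
    . . . . . . . . . X X .
    . . . . . . . . . . . .
    . . . . . . . . . . . .
    . . . . . . . . . . . .
    . . . . . . . . . . . .
    . . . . . . . . . . . .

Final: [22,7,20]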